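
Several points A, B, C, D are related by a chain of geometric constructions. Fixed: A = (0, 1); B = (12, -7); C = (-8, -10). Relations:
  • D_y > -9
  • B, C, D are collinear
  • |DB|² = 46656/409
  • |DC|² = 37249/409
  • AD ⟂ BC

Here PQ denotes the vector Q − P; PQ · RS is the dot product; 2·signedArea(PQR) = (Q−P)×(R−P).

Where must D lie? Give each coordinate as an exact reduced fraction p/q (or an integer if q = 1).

D = (588/409, -3511/409)

1. D_x = 588/409  [B, C, D are collinear ∩ AD ⟂ BC]
2. D_y = -3511/409  [B, C, D are collinear ∩ AD ⟂ BC]
   → D = (588/409, -3511/409)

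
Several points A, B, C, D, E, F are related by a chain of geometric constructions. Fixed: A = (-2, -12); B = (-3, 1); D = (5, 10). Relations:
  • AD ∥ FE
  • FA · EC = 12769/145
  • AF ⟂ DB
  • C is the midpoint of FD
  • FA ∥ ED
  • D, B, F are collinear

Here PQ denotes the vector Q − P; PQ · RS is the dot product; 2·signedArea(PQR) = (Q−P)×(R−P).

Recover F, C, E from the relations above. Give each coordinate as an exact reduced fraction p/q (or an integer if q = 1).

1. F_x = -1307/145  [D, B, F are collinear ∩ AF ⟂ DB]
2. F_y = -836/145  [D, B, F are collinear ∩ AF ⟂ DB]
   → F = (-1307/145, -836/145)
3. C_x = -291/145  [C is the midpoint of FD]
4. C_y = 307/145  [C is the midpoint of FD]
   → C = (-291/145, 307/145)
5. E_x = -292/145  [FA ∥ ED ∩ AD ∥ FE]
6. E_y = 2354/145  [FA ∥ ED ∩ AD ∥ FE]
   → E = (-292/145, 2354/145)

C = (-291/145, 307/145)
E = (-292/145, 2354/145)
F = (-1307/145, -836/145)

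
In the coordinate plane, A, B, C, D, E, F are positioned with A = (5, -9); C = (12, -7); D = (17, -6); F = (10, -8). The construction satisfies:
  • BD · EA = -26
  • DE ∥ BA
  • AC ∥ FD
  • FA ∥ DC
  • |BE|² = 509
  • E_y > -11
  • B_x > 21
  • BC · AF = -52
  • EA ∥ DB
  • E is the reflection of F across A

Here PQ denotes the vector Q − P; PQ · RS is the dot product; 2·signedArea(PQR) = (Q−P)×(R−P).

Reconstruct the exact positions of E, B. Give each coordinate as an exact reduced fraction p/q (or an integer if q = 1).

B = (22, -5)
E = (0, -10)

1. E_x = 0  [E is the reflection of F across A]
2. E_y = -10  [E is the reflection of F across A]
   → E = (0, -10)
3. B_x = 22  [DE ∥ BA ∩ EA ∥ DB]
4. B_y = -5  [DE ∥ BA ∩ EA ∥ DB]
   → B = (22, -5)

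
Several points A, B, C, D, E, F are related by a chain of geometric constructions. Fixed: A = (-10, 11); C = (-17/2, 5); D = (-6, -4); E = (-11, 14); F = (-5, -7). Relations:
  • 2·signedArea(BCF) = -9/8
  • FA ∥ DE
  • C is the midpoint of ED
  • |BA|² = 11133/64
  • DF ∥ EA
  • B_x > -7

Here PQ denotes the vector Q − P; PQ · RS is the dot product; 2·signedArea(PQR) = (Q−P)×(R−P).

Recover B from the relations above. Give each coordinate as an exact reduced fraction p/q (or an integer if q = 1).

1. B_x = -53/8  [line 12·x + 7/2·y + 685/8 = 0 ∩ |BA|² = 11133/64]
2. B_y = -7/4  [line 12·x + 7/2·y + 685/8 = 0 ∩ |BA|² = 11133/64]
   → B = (-53/8, -7/4)

B = (-53/8, -7/4)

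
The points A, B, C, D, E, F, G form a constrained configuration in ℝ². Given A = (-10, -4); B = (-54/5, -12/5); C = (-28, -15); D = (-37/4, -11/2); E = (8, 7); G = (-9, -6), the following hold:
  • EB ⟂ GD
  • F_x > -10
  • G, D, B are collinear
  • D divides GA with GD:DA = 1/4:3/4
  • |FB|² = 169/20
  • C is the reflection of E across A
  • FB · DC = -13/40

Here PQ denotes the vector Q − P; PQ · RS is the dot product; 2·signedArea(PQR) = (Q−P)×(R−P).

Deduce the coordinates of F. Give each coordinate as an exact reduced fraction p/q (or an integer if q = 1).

1. F_x = -19/2  [line 75/4·x + 19/2·y + 1805/8 = 0 ∩ |FB|² = 169/20]
2. F_y = -5  [line 75/4·x + 19/2·y + 1805/8 = 0 ∩ |FB|² = 169/20]
   → F = (-19/2, -5)

F = (-19/2, -5)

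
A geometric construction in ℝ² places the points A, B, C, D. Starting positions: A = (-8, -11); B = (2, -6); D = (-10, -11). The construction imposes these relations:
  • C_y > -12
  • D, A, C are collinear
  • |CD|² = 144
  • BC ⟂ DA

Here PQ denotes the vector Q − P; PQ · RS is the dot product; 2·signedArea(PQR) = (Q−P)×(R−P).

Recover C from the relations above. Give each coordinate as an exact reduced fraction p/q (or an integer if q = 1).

C = (2, -11)

1. C_x = 2  [D, A, C are collinear ∩ BC ⟂ DA]
2. C_y = -11  [D, A, C are collinear ∩ BC ⟂ DA]
   → C = (2, -11)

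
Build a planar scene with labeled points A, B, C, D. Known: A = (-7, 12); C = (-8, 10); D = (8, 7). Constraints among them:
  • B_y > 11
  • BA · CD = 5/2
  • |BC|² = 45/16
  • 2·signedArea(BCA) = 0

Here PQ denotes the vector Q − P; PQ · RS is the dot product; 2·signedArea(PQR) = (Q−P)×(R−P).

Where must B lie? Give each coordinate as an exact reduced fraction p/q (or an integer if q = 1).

B = (-29/4, 23/2)

1. B_x = -29/4  [2·signedArea(BCA) = 0 ∩ BA · CD = 5/2]
2. B_y = 23/2  [2·signedArea(BCA) = 0 ∩ BA · CD = 5/2]
   → B = (-29/4, 23/2)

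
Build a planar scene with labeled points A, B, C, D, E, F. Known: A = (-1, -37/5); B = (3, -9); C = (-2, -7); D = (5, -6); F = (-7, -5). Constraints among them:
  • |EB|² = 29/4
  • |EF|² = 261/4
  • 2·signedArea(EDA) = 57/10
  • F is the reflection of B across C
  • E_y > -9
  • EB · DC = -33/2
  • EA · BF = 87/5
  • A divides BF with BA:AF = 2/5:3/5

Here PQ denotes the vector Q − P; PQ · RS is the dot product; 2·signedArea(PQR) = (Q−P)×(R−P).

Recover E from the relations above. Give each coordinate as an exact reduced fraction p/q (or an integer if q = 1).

1. E_x = 1/2  [EB · DC = -33/2 ∩ EA · BF = 87/5]
2. E_y = -8  [EB · DC = -33/2 ∩ EA · BF = 87/5]
   → E = (1/2, -8)

E = (1/2, -8)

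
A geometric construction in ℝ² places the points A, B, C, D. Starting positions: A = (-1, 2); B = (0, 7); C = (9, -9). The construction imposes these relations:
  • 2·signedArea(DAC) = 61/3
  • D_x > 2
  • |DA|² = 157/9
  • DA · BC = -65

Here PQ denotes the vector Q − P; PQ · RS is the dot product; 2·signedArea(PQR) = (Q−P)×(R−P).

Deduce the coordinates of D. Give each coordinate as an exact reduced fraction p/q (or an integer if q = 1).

D = (8/3, 0)

1. D_x = 8/3  [2·signedArea(DAC) = 61/3 ∩ DA · BC = -65]
2. D_y = 0  [2·signedArea(DAC) = 61/3 ∩ DA · BC = -65]
   → D = (8/3, 0)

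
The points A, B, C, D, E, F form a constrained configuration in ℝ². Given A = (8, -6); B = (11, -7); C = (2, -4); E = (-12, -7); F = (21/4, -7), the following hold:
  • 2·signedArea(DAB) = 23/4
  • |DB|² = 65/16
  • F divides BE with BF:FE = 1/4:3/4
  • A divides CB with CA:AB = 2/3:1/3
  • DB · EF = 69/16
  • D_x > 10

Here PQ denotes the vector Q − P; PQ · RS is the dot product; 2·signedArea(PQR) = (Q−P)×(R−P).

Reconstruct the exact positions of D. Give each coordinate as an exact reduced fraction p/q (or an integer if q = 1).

D = (43/4, -5)

1. D_x = 43/4  [DB · EF = 69/16 ∩ 2·signedArea(DAB) = 23/4]
2. D_y = -5  [DB · EF = 69/16 ∩ 2·signedArea(DAB) = 23/4]
   → D = (43/4, -5)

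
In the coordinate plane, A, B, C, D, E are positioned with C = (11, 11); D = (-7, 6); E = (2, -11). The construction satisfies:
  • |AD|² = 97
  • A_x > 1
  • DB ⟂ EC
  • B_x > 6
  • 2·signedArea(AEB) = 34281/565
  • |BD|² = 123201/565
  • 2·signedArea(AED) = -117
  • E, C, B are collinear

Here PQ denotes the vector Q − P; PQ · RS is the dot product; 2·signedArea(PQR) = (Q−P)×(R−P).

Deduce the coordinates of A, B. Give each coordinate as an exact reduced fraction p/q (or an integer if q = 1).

A = (2, 2)
B = (3767/565, 231/565)

1. A_x = 2  [line -17·x + -9·y + 52 = 0 ∩ |AD|² = 97]
2. A_y = 2  [line -17·x + -9·y + 52 = 0 ∩ |AD|² = 97]
   → A = (2, 2)
3. B_x = 3767/565  [2·signedArea(AEB) = 34281/565 ∩ E, C, B are collinear]
4. B_y = 231/565  [2·signedArea(AEB) = 34281/565 ∩ E, C, B are collinear]
   → B = (3767/565, 231/565)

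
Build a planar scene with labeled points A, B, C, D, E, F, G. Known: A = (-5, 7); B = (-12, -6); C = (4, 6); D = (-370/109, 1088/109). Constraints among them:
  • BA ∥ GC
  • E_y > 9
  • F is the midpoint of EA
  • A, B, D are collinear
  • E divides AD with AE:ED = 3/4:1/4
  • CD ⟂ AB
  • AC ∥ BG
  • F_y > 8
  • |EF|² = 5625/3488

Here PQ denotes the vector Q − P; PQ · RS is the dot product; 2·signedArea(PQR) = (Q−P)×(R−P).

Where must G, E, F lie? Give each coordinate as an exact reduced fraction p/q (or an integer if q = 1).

1. G_x = -3  [BA ∥ GC ∩ AC ∥ BG]
2. G_y = -7  [BA ∥ GC ∩ AC ∥ BG]
   → G = (-3, -7)
3. E_x = -1655/436  [E divides AD with AE:ED = 3/4:1/4]
4. E_y = 4027/436  [E divides AD with AE:ED = 3/4:1/4]
   → E = (-1655/436, 4027/436)
5. F_x = -3835/872  [F is the midpoint of EA]
6. F_y = 7079/872  [F is the midpoint of EA]
   → F = (-3835/872, 7079/872)

E = (-1655/436, 4027/436)
F = (-3835/872, 7079/872)
G = (-3, -7)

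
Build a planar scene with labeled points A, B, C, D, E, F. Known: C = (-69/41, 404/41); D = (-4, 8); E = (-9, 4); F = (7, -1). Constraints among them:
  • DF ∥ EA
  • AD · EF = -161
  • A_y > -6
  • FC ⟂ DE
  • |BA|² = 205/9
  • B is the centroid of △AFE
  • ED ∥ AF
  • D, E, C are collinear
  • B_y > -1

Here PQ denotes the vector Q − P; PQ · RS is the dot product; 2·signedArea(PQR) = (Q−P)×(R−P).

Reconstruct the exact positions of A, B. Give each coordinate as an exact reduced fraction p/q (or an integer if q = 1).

A = (2, -5)
B = (0, -2/3)

1. A_x = 2  [ED ∥ AF ∩ DF ∥ EA]
2. A_y = -5  [ED ∥ AF ∩ DF ∥ EA]
   → A = (2, -5)
3. B_x = 0  [B is the centroid of △AFE]
4. B_y = -2/3  [B is the centroid of △AFE]
   → B = (0, -2/3)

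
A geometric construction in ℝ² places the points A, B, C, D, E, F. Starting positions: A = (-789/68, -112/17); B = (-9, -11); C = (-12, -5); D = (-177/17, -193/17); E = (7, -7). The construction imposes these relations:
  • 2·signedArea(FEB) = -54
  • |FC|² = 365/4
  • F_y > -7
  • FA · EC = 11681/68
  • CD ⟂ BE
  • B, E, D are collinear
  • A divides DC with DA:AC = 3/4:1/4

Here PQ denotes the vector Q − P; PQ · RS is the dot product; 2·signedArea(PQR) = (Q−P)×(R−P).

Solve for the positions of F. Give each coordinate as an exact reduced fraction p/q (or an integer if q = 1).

1. F_x = -5/2  [2·signedArea(FEB) = -54 ∩ FA · EC = 11681/68]
2. F_y = -6  [2·signedArea(FEB) = -54 ∩ FA · EC = 11681/68]
   → F = (-5/2, -6)

F = (-5/2, -6)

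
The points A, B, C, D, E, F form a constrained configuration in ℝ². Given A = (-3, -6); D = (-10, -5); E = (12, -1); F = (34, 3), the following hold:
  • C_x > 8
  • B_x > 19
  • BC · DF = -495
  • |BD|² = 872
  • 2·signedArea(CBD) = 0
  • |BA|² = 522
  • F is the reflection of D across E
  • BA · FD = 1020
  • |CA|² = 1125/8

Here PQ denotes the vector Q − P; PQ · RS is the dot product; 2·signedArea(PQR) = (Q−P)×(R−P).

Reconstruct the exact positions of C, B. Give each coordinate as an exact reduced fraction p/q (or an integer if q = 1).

1. B_x = 96/5  [line 44·x + 8·y + -840 = 0 ∩ |BD|² = 872]
2. B_y = -3/5  [line 44·x + 8·y + -840 = 0 ∩ |BD|² = 872]
   → B = (96/5, -3/5)
3. C_x = 33/4  [2·signedArea(CBD) = 0 ∩ BC · DF = -495]
4. C_y = -9/4  [2·signedArea(CBD) = 0 ∩ BC · DF = -495]
   → C = (33/4, -9/4)

B = (96/5, -3/5)
C = (33/4, -9/4)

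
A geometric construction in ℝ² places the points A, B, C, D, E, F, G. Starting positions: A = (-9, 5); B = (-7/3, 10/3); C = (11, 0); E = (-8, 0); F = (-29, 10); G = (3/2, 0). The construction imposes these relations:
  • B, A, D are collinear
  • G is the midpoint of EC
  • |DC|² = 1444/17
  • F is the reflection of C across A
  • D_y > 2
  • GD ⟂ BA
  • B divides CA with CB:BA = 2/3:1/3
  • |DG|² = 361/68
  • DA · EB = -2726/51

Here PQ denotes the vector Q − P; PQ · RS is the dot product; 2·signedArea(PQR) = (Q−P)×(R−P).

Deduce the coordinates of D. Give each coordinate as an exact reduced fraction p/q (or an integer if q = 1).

1. D_x = 35/17  [B, A, D are collinear ∩ GD ⟂ BA]
2. D_y = 38/17  [B, A, D are collinear ∩ GD ⟂ BA]
   → D = (35/17, 38/17)

D = (35/17, 38/17)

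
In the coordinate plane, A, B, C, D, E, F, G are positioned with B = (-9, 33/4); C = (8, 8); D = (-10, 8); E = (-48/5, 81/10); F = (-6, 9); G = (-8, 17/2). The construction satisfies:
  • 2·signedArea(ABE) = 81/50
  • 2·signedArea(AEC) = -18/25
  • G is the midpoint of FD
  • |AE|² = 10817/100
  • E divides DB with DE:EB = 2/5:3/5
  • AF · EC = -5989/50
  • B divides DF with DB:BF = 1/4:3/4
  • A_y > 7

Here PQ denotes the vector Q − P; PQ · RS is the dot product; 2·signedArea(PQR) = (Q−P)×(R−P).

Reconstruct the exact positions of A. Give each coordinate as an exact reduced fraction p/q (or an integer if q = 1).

A = (4/5, 8)

1. A_x = 4/5  [2·signedArea(AEC) = -18/25 ∩ AF · EC = -5989/50]
2. A_y = 8  [2·signedArea(AEC) = -18/25 ∩ AF · EC = -5989/50]
   → A = (4/5, 8)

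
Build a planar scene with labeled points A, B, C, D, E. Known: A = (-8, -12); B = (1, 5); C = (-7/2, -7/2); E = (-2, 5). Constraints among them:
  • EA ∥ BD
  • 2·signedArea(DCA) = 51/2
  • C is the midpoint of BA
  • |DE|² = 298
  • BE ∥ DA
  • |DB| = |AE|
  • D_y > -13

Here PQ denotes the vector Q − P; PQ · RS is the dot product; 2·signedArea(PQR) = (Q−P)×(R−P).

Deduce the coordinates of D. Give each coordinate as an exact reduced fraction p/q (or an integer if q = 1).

D = (-5, -12)

1. D_x = -5  [BE ∥ DA ∩ EA ∥ BD]
2. D_y = -12  [BE ∥ DA ∩ EA ∥ BD]
   → D = (-5, -12)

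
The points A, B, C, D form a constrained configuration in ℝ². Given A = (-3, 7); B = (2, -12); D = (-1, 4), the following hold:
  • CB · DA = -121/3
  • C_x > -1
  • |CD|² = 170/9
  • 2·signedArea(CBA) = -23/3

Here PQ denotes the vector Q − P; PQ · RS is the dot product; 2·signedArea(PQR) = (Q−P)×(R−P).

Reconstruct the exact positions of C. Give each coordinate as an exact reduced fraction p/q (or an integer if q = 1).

1. C_x = -2/3  [CB · DA = -121/3 ∩ 2·signedArea(CBA) = -23/3]
2. C_y = -1/3  [CB · DA = -121/3 ∩ 2·signedArea(CBA) = -23/3]
   → C = (-2/3, -1/3)

C = (-2/3, -1/3)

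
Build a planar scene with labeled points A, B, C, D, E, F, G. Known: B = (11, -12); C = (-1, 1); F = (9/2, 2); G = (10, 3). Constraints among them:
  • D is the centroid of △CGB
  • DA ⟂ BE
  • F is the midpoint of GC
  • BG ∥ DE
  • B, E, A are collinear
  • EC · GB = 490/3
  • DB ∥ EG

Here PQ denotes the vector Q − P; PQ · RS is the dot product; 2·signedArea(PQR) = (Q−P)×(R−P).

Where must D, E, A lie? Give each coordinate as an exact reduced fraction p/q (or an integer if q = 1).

1. D_x = 20/3  [D is the centroid of △CGB]
2. D_y = -8/3  [D is the centroid of △CGB]
   → D = (20/3, -8/3)
3. E_x = 17/3  [DB ∥ EG ∩ BG ∥ DE]
4. E_y = 37/3  [DB ∥ EG ∩ BG ∥ DE]
   → E = (17/3, 37/3)
5. A_x = 148273/16755  [B, E, A are collinear ∩ DA ⟂ BE]
6. A_y = -36664/16755  [B, E, A are collinear ∩ DA ⟂ BE]
   → A = (148273/16755, -36664/16755)

A = (148273/16755, -36664/16755)
D = (20/3, -8/3)
E = (17/3, 37/3)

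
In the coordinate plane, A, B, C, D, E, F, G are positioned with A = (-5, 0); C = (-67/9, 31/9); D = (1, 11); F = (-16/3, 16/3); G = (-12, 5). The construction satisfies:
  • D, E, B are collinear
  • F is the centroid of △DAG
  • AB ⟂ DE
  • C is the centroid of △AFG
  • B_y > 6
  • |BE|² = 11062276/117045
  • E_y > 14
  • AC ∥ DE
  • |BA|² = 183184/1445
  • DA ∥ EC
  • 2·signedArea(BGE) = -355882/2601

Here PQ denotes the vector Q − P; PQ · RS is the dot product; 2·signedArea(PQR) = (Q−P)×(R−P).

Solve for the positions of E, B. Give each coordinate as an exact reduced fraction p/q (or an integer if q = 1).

1. E_x = -13/9  [DA ∥ EC ∩ AC ∥ DE]
2. E_y = 130/9  [DA ∥ EC ∩ AC ∥ DE]
   → E = (-13/9, 130/9)
3. B_x = 6043/1445  [D, E, B are collinear ∩ AB ⟂ DE]
4. B_y = 9416/1445  [D, E, B are collinear ∩ AB ⟂ DE]
   → B = (6043/1445, 9416/1445)

B = (6043/1445, 9416/1445)
E = (-13/9, 130/9)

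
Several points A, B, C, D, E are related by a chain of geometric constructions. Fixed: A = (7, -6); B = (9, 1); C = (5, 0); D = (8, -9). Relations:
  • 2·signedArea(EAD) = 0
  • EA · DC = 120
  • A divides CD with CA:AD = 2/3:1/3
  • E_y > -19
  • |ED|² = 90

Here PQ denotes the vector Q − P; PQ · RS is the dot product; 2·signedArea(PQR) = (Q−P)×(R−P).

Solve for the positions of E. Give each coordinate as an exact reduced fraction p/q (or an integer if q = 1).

1. E_x = 11  [2·signedArea(EAD) = 0 ∩ EA · DC = 120]
2. E_y = -18  [2·signedArea(EAD) = 0 ∩ EA · DC = 120]
   → E = (11, -18)

E = (11, -18)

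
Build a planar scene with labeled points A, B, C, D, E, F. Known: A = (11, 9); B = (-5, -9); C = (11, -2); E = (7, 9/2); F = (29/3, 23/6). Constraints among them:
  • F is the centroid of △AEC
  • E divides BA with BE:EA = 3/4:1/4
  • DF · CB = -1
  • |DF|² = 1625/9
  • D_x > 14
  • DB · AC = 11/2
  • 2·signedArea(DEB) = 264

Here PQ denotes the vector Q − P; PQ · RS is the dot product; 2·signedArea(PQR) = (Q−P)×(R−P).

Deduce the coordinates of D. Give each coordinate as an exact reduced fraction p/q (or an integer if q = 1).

D = (15, -17/2)

1. D_x = 15  [DF · CB = -1 ∩ DB · AC = 11/2]
2. D_y = -17/2  [DF · CB = -1 ∩ DB · AC = 11/2]
   → D = (15, -17/2)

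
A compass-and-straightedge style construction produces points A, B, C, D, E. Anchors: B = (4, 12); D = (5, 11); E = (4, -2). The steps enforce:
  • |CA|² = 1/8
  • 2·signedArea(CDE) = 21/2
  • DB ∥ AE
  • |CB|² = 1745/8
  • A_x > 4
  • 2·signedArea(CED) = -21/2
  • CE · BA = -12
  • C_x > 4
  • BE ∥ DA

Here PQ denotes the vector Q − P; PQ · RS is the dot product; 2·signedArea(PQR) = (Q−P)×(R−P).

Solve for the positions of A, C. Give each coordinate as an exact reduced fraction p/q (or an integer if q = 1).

A = (5, -3)
C = (19/4, -11/4)

1. A_x = 5  [DB ∥ AE ∩ BE ∥ DA]
2. A_y = -3  [DB ∥ AE ∩ BE ∥ DA]
   → A = (5, -3)
3. C_x = 19/4  [CE · BA = -12 ∩ 2·signedArea(CDE) = 21/2]
4. C_y = -11/4  [CE · BA = -12 ∩ 2·signedArea(CDE) = 21/2]
   → C = (19/4, -11/4)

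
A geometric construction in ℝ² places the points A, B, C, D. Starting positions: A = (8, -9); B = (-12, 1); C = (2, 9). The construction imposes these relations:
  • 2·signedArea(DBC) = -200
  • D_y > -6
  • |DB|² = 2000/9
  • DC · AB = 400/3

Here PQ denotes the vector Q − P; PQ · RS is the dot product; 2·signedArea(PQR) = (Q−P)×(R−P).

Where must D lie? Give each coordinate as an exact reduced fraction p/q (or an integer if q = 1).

D = (4/3, -17/3)

1. D_x = 4/3  [2·signedArea(DBC) = -200 ∩ DC · AB = 400/3]
2. D_y = -17/3  [2·signedArea(DBC) = -200 ∩ DC · AB = 400/3]
   → D = (4/3, -17/3)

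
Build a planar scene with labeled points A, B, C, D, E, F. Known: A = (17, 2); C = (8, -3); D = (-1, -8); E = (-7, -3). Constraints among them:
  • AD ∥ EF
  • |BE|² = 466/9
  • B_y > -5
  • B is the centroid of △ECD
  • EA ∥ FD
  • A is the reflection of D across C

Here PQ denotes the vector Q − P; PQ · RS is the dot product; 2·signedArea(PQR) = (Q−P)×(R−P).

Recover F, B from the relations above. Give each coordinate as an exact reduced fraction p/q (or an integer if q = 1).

1. F_x = -25  [EA ∥ FD ∩ AD ∥ EF]
2. F_y = -13  [EA ∥ FD ∩ AD ∥ EF]
   → F = (-25, -13)
3. B_x = 0  [B is the centroid of △ECD]
4. B_y = -14/3  [B is the centroid of △ECD]
   → B = (0, -14/3)

B = (0, -14/3)
F = (-25, -13)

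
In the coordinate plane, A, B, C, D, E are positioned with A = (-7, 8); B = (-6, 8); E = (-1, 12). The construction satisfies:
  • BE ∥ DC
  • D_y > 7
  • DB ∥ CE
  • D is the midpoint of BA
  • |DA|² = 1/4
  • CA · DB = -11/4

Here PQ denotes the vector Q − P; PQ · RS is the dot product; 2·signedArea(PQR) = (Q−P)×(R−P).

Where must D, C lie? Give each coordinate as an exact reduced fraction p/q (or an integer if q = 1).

C = (-3/2, 12)
D = (-13/2, 8)

1. D_x = -13/2  [D is the midpoint of BA]
2. D_y = 8  [D is the midpoint of BA]
   → D = (-13/2, 8)
3. C_x = -3/2  [DB ∥ CE ∩ BE ∥ DC]
4. C_y = 12  [DB ∥ CE ∩ BE ∥ DC]
   → C = (-3/2, 12)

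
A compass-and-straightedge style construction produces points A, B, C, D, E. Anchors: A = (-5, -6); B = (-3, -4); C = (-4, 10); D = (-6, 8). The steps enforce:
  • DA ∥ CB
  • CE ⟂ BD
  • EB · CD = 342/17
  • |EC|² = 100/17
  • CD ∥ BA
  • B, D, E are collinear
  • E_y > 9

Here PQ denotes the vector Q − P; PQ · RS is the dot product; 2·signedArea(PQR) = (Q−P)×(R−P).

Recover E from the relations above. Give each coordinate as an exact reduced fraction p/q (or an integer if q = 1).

1. E_x = -108/17  [B, D, E are collinear ∩ CE ⟂ BD]
2. E_y = 160/17  [B, D, E are collinear ∩ CE ⟂ BD]
   → E = (-108/17, 160/17)

E = (-108/17, 160/17)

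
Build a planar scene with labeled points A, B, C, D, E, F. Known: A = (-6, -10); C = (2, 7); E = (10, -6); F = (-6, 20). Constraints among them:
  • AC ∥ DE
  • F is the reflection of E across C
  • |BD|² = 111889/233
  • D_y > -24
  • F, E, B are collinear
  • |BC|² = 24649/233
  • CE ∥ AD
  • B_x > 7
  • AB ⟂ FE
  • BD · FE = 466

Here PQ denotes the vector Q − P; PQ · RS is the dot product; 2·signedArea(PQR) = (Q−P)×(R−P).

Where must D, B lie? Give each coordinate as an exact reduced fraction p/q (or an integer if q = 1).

1. D_x = 2  [AC ∥ DE ∩ CE ∥ AD]
2. D_y = -23  [AC ∥ DE ∩ CE ∥ AD]
   → D = (2, -23)
3. B_x = 1722/233  [F, E, B are collinear ∩ AB ⟂ FE]
4. B_y = -410/233  [F, E, B are collinear ∩ AB ⟂ FE]
   → B = (1722/233, -410/233)

B = (1722/233, -410/233)
D = (2, -23)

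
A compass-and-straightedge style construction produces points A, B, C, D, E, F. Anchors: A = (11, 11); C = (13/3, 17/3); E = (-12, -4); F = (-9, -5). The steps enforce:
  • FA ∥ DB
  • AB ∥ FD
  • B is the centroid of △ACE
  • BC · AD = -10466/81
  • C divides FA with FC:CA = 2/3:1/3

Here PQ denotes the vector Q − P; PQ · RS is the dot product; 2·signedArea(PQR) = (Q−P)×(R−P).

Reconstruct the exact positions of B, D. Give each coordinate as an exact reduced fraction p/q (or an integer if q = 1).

B = (10/9, 38/9)
D = (-170/9, -106/9)

1. B_x = 10/9  [B is the centroid of △ACE]
2. B_y = 38/9  [B is the centroid of △ACE]
   → B = (10/9, 38/9)
3. D_x = -170/9  [FA ∥ DB ∩ AB ∥ FD]
4. D_y = -106/9  [FA ∥ DB ∩ AB ∥ FD]
   → D = (-170/9, -106/9)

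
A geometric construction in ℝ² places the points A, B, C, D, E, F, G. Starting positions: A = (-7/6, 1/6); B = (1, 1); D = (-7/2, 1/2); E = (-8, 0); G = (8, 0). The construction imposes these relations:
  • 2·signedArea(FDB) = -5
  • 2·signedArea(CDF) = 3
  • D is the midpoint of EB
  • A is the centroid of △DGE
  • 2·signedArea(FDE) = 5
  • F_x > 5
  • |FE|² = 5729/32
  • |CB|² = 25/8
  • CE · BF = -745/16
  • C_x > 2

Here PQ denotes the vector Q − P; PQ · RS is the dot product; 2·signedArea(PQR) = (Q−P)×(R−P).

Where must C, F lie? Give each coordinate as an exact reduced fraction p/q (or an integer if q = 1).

C = (11/4, 3/4)
F = (43/8, 3/8)

1. F_x = 43/8  [line 1/2·x + -9/2·y + -1 = 0 ∩ |FE|² = 5729/32]
2. F_y = 3/8  [line 1/2·x + -9/2·y + -1 = 0 ∩ |FE|² = 5729/32]
   → F = (43/8, 3/8)
3. C_x = 11/4  [2·signedArea(CDF) = 3 ∩ CE · BF = -745/16]
4. C_y = 3/4  [2·signedArea(CDF) = 3 ∩ CE · BF = -745/16]
   → C = (11/4, 3/4)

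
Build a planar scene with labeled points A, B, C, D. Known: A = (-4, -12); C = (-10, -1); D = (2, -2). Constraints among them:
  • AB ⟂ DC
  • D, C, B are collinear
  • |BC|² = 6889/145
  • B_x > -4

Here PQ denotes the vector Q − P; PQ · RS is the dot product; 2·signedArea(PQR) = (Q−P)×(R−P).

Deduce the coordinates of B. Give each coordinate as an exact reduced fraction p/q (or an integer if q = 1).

B = (-454/145, -228/145)

1. B_x = -454/145  [D, C, B are collinear ∩ AB ⟂ DC]
2. B_y = -228/145  [D, C, B are collinear ∩ AB ⟂ DC]
   → B = (-454/145, -228/145)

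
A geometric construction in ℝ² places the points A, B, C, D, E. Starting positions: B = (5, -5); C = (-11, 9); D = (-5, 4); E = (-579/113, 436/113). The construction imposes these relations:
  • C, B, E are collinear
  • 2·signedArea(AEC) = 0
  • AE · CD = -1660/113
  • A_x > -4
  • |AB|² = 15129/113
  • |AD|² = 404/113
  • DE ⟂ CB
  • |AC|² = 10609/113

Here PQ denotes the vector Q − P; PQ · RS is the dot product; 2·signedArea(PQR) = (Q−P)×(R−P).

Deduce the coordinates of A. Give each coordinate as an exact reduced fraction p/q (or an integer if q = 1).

1. A_x = -419/113  [2·signedArea(AEC) = 0 ∩ AE · CD = -1660/113]
2. A_y = 296/113  [2·signedArea(AEC) = 0 ∩ AE · CD = -1660/113]
   → A = (-419/113, 296/113)

A = (-419/113, 296/113)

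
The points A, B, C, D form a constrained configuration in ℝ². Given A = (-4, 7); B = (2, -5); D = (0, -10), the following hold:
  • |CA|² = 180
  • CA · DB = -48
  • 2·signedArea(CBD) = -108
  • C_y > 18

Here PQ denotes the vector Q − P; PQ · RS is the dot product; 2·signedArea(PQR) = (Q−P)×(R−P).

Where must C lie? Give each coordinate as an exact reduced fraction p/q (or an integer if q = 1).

C = (-10, 19)

1. C_x = -10  [2·signedArea(CBD) = -108 ∩ CA · DB = -48]
2. C_y = 19  [2·signedArea(CBD) = -108 ∩ CA · DB = -48]
   → C = (-10, 19)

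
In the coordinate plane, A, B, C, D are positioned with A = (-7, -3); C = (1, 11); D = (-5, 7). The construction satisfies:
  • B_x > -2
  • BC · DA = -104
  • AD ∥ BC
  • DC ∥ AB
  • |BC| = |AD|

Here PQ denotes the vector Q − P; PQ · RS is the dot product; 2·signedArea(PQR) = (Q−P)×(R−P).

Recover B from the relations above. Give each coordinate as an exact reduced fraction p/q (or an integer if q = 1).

B = (-1, 1)

1. B_x = -1  [AD ∥ BC ∩ DC ∥ AB]
2. B_y = 1  [AD ∥ BC ∩ DC ∥ AB]
   → B = (-1, 1)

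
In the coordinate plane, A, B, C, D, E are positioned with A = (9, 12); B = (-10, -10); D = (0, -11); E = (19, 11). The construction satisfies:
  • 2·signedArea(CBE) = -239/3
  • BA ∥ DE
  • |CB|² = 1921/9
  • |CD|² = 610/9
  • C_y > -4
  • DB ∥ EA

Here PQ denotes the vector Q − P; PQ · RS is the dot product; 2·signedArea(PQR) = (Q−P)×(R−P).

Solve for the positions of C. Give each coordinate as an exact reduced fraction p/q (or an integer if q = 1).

1. C_x = 3  [line -21·x + 29·y + 479/3 = 0 ∩ |CB|² = 1921/9]
2. C_y = -10/3  [line -21·x + 29·y + 479/3 = 0 ∩ |CB|² = 1921/9]
   → C = (3, -10/3)

C = (3, -10/3)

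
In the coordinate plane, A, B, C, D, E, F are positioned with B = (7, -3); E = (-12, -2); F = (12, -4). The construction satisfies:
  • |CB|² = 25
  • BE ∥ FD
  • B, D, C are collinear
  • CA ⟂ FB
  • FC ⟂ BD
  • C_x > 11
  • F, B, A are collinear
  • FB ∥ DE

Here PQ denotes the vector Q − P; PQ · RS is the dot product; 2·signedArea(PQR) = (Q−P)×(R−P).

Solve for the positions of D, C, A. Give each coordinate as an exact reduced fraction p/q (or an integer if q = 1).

A = (307/26, -103/26)
C = (12, -3)
D = (-7, -3)

1. D_x = -7  [FB ∥ DE ∩ BE ∥ FD]
2. D_y = -3  [FB ∥ DE ∩ BE ∥ FD]
   → D = (-7, -3)
3. C_x = 12  [B, D, C are collinear ∩ FC ⟂ BD]
4. C_y = -3  [B, D, C are collinear ∩ FC ⟂ BD]
   → C = (12, -3)
5. A_x = 307/26  [F, B, A are collinear ∩ CA ⟂ FB]
6. A_y = -103/26  [F, B, A are collinear ∩ CA ⟂ FB]
   → A = (307/26, -103/26)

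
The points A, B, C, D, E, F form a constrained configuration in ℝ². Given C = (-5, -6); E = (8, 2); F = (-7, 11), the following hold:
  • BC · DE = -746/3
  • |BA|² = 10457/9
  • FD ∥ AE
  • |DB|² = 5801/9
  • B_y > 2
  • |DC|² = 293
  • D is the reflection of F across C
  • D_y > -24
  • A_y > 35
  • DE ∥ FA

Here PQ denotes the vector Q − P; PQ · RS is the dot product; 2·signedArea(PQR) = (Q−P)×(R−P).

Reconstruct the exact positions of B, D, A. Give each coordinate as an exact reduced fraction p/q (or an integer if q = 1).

1. D_x = -3  [D is the reflection of F across C]
2. D_y = -23  [D is the reflection of F across C]
   → D = (-3, -23)
3. A_x = 4  [FD ∥ AE ∩ DE ∥ FA]
4. A_y = 36  [FD ∥ AE ∩ DE ∥ FA]
   → A = (4, 36)
5. B_x = -4/3  [line -11·x + -25·y + 131/3 = 0 ∩ |DB|² = 5801/9]
6. B_y = 7/3  [line -11·x + -25·y + 131/3 = 0 ∩ |DB|² = 5801/9]
   → B = (-4/3, 7/3)

A = (4, 36)
B = (-4/3, 7/3)
D = (-3, -23)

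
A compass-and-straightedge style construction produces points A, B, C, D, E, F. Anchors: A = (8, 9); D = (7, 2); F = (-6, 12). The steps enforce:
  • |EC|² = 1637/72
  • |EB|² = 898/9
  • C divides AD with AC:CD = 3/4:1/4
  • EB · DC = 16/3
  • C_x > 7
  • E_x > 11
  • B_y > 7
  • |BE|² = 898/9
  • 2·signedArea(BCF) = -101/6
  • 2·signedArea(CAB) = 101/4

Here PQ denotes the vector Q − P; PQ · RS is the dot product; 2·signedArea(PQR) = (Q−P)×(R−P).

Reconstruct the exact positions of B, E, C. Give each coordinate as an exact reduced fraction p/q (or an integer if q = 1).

1. C_x = 29/4  [C divides AD with AC:CD = 3/4:1/4]
2. C_y = 15/4  [C divides AD with AC:CD = 3/4:1/4]
   → C = (29/4, 15/4)
3. B_x = 3  [2·signedArea(BCF) = -101/6 ∩ 2·signedArea(CAB) = 101/4]
4. B_y = 23/3  [2·signedArea(BCF) = -101/6 ∩ 2·signedArea(CAB) = 101/4]
   → B = (3, 23/3)
5. E_x = 12  [line -1/4·x + -7/4·y + 53/6 = 0 ∩ |BE|² = 898/9]
6. E_y = 10/3  [line -1/4·x + -7/4·y + 53/6 = 0 ∩ |BE|² = 898/9]
   → E = (12, 10/3)

B = (3, 23/3)
C = (29/4, 15/4)
E = (12, 10/3)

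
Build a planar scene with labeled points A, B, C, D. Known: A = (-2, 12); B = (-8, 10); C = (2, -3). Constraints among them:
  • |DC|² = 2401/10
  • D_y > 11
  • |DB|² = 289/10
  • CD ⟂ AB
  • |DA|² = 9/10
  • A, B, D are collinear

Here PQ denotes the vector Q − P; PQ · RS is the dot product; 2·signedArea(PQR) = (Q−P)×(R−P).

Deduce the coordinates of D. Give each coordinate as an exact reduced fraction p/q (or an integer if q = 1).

D = (-29/10, 117/10)

1. D_x = -29/10  [A, B, D are collinear ∩ CD ⟂ AB]
2. D_y = 117/10  [A, B, D are collinear ∩ CD ⟂ AB]
   → D = (-29/10, 117/10)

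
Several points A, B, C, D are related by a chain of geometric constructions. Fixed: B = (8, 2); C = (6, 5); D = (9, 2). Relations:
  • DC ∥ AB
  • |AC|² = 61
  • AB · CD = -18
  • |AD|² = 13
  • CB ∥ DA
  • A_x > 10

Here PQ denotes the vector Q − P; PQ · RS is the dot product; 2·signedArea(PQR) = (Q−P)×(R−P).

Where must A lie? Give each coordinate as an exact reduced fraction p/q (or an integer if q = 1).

1. A_x = 11  [DC ∥ AB ∩ CB ∥ DA]
2. A_y = -1  [DC ∥ AB ∩ CB ∥ DA]
   → A = (11, -1)

A = (11, -1)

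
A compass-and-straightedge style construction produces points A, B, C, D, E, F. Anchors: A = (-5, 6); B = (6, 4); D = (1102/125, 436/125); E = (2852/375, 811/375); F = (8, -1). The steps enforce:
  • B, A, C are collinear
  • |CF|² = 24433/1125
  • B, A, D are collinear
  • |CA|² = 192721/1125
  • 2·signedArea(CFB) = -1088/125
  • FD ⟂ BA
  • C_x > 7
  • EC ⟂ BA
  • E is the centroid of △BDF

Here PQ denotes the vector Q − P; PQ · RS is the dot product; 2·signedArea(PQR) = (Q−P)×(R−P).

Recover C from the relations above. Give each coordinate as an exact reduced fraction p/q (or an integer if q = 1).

1. C_x = 2954/375  [B, A, C are collinear ∩ EC ⟂ BA]
2. C_y = 1372/375  [B, A, C are collinear ∩ EC ⟂ BA]
   → C = (2954/375, 1372/375)

C = (2954/375, 1372/375)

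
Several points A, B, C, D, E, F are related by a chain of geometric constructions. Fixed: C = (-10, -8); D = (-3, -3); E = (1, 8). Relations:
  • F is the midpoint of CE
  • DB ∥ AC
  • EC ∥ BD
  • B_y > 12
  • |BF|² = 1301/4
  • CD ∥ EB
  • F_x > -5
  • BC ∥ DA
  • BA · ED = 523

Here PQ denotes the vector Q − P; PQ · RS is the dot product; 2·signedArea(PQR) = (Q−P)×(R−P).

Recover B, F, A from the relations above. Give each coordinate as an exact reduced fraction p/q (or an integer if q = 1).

A = (-21, -24)
B = (8, 13)
F = (-9/2, 0)

1. B_x = 8  [EC ∥ BD ∩ CD ∥ EB]
2. B_y = 13  [EC ∥ BD ∩ CD ∥ EB]
   → B = (8, 13)
3. F_x = -9/2  [F is the midpoint of CE]
4. F_y = 0  [F is the midpoint of CE]
   → F = (-9/2, 0)
5. A_x = -21  [DB ∥ AC ∩ BC ∥ DA]
6. A_y = -24  [DB ∥ AC ∩ BC ∥ DA]
   → A = (-21, -24)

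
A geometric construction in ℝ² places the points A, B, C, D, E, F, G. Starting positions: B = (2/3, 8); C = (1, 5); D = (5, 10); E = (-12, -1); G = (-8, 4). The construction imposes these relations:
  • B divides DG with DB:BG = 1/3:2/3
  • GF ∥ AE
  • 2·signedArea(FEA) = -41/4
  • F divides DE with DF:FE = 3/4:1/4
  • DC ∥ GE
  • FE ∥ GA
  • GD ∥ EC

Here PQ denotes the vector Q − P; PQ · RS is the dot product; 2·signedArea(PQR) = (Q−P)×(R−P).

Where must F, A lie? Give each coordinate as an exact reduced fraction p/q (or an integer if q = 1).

1. F_x = -31/4  [F divides DE with DF:FE = 3/4:1/4]
2. F_y = 7/4  [F divides DE with DF:FE = 3/4:1/4]
   → F = (-31/4, 7/4)
3. A_x = -49/4  [GF ∥ AE ∩ FE ∥ GA]
4. A_y = 5/4  [GF ∥ AE ∩ FE ∥ GA]
   → A = (-49/4, 5/4)

A = (-49/4, 5/4)
F = (-31/4, 7/4)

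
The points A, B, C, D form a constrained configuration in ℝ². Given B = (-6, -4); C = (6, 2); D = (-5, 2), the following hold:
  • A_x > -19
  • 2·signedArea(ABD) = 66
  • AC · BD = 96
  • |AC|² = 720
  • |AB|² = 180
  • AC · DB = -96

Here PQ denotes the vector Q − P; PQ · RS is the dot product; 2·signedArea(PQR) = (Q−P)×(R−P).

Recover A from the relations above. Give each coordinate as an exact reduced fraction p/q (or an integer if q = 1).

A = (-18, -10)

1. A_x = -18  [AC · BD = 96 ∩ 2·signedArea(ABD) = 66]
2. A_y = -10  [AC · BD = 96 ∩ 2·signedArea(ABD) = 66]
   → A = (-18, -10)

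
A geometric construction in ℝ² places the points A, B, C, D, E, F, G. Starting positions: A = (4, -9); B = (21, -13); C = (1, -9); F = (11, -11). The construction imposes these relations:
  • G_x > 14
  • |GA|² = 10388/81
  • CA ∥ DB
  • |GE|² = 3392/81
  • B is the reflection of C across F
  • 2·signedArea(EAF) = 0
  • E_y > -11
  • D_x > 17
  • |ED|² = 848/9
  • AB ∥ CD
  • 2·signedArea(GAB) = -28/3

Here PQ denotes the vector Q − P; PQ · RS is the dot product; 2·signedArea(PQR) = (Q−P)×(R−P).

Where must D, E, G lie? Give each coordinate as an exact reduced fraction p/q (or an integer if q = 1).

D = (18, -13)
E = (26/3, -31/3)
G = (134/9, -109/9)

1. D_x = 18  [CA ∥ DB ∩ AB ∥ CD]
2. D_y = -13  [CA ∥ DB ∩ AB ∥ CD]
   → D = (18, -13)
3. E_x = 26/3  [line 2·x + 7·y + 55 = 0 ∩ |ED|² = 848/9]
4. E_y = -31/3  [line 2·x + 7·y + 55 = 0 ∩ |ED|² = 848/9]
   → E = (26/3, -31/3)
5. G_x = 134/9  [line 4·x + 17·y + 439/3 = 0 ∩ |GA|² = 10388/81]
6. G_y = -109/9  [line 4·x + 17·y + 439/3 = 0 ∩ |GA|² = 10388/81]
   → G = (134/9, -109/9)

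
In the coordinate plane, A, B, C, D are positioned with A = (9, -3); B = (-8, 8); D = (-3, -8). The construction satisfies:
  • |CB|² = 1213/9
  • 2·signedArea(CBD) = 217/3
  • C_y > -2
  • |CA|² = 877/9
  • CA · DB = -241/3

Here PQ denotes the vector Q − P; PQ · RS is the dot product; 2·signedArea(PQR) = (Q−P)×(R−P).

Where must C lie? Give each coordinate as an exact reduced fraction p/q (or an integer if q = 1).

C = (-2/3, -1)

1. C_x = -2/3  [2·signedArea(CBD) = 217/3 ∩ CA · DB = -241/3]
2. C_y = -1  [2·signedArea(CBD) = 217/3 ∩ CA · DB = -241/3]
   → C = (-2/3, -1)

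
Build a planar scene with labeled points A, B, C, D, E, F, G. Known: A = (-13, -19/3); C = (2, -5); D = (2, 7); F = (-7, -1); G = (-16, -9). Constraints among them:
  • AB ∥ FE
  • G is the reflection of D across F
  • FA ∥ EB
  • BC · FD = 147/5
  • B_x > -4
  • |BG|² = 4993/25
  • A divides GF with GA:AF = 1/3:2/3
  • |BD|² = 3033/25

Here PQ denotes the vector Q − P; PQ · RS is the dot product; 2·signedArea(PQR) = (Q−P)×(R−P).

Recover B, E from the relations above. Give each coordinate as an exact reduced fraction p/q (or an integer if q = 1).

B = (-17/5, -13/5)
E = (13/5, 41/15)

1. B_x = -17/5  [line -9·x + -8·y + -257/5 = 0 ∩ |BG|² = 4993/25]
2. B_y = -13/5  [line -9·x + -8·y + -257/5 = 0 ∩ |BG|² = 4993/25]
   → B = (-17/5, -13/5)
3. E_x = 13/5  [FA ∥ EB ∩ AB ∥ FE]
4. E_y = 41/15  [FA ∥ EB ∩ AB ∥ FE]
   → E = (13/5, 41/15)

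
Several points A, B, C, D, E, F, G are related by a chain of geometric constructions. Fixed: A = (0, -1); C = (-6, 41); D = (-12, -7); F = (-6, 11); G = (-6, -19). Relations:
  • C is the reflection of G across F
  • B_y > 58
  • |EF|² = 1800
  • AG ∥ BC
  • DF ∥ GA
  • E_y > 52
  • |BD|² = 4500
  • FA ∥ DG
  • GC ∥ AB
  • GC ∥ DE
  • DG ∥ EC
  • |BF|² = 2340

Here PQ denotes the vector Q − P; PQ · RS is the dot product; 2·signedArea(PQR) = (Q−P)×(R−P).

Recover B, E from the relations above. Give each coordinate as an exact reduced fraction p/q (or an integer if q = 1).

1. B_x = 0  [AG ∥ BC ∩ GC ∥ AB]
2. B_y = 59  [AG ∥ BC ∩ GC ∥ AB]
   → B = (0, 59)
3. E_x = -12  [DG ∥ EC ∩ GC ∥ DE]
4. E_y = 53  [DG ∥ EC ∩ GC ∥ DE]
   → E = (-12, 53)

B = (0, 59)
E = (-12, 53)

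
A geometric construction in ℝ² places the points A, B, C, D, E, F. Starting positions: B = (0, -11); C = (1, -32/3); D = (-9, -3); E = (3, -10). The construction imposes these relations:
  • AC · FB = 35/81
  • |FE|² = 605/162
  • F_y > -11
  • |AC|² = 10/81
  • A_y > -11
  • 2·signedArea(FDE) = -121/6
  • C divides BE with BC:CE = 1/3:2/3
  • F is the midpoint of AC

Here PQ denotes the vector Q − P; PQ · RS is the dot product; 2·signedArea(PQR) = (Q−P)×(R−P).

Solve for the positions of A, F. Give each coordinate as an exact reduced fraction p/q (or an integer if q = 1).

A = (4/3, -95/9)
F = (7/6, -191/18)

1. F_x = 7/6  [line 7·x + 12·y + 715/6 = 0 ∩ |FE|² = 605/162]
2. F_y = -191/18  [line 7·x + 12·y + 715/6 = 0 ∩ |FE|² = 605/162]
   → F = (7/6, -191/18)
3. A_x = 4/3  [AC · FB = 35/81 ∩ F is the midpoint of AC]
4. A_y = -95/9  [AC · FB = 35/81 ∩ F is the midpoint of AC]
   → A = (4/3, -95/9)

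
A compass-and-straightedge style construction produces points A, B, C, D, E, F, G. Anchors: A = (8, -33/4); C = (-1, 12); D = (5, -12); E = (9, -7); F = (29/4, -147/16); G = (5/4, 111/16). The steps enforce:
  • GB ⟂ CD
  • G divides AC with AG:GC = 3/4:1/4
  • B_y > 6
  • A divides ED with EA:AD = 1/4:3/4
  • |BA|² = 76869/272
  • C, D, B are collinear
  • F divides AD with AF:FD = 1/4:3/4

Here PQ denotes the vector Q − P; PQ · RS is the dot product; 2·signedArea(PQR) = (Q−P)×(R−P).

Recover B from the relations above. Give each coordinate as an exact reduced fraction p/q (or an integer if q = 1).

1. B_x = 11/34  [C, D, B are collinear ∩ GB ⟂ CD]
2. B_y = 114/17  [C, D, B are collinear ∩ GB ⟂ CD]
   → B = (11/34, 114/17)

B = (11/34, 114/17)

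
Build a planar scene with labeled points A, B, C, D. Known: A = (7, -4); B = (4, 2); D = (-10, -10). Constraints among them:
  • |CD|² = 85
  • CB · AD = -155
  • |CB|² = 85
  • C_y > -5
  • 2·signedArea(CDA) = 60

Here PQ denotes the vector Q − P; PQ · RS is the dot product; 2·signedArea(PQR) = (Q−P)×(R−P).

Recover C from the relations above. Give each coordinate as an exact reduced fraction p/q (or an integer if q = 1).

1. C_x = -3  [CB · AD = -155 ∩ 2·signedArea(CDA) = 60]
2. C_y = -4  [CB · AD = -155 ∩ 2·signedArea(CDA) = 60]
   → C = (-3, -4)

C = (-3, -4)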